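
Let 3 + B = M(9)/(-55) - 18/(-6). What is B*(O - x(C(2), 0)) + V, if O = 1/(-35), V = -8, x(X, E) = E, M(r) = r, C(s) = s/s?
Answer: -15391/1925 ≈ -7.9953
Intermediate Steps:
C(s) = 1
B = -9/55 (B = -3 + (9/(-55) - 18/(-6)) = -3 + (9*(-1/55) - 18*(-1/6)) = -3 + (-9/55 + 3) = -3 + 156/55 = -9/55 ≈ -0.16364)
O = -1/35 ≈ -0.028571
B*(O - x(C(2), 0)) + V = -9*(-1/35 - 1*0)/55 - 8 = -9*(-1/35 + 0)/55 - 8 = -9/55*(-1/35) - 8 = 9/1925 - 8 = -15391/1925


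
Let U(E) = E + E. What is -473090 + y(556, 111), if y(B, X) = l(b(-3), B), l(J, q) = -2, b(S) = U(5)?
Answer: -473092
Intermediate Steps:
U(E) = 2*E
b(S) = 10 (b(S) = 2*5 = 10)
y(B, X) = -2
-473090 + y(556, 111) = -473090 - 2 = -473092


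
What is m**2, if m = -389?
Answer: 151321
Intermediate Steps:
m**2 = (-389)**2 = 151321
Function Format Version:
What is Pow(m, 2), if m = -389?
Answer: 151321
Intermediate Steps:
Pow(m, 2) = Pow(-389, 2) = 151321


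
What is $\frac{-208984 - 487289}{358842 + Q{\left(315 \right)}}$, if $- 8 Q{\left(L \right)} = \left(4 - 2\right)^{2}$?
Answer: $- \frac{1392546}{717683} \approx -1.9403$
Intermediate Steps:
$Q{\left(L \right)} = - \frac{1}{2}$ ($Q{\left(L \right)} = - \frac{\left(4 - 2\right)^{2}}{8} = - \frac{2^{2}}{8} = \left(- \frac{1}{8}\right) 4 = - \frac{1}{2}$)
$\frac{-208984 - 487289}{358842 + Q{\left(315 \right)}} = \frac{-208984 - 487289}{358842 - \frac{1}{2}} = - \frac{696273}{\frac{717683}{2}} = \left(-696273\right) \frac{2}{717683} = - \frac{1392546}{717683}$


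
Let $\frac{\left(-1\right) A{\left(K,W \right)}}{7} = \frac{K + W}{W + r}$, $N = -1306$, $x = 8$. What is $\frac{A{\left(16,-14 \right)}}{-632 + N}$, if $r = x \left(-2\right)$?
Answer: $- \frac{7}{29070} \approx -0.0002408$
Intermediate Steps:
$r = -16$ ($r = 8 \left(-2\right) = -16$)
$A{\left(K,W \right)} = - \frac{7 \left(K + W\right)}{-16 + W}$ ($A{\left(K,W \right)} = - 7 \frac{K + W}{W - 16} = - 7 \frac{K + W}{-16 + W} = - \frac{7 \left(K + W\right)}{-16 + W}$)
$\frac{A{\left(16,-14 \right)}}{-632 + N} = \frac{7 \frac{1}{-16 - 14} \left(\left(-1\right) 16 - -14\right)}{-632 - 1306} = \frac{7 \frac{1}{-30} \left(-16 + 14\right)}{-1938} = - \frac{7 \left(- \frac{1}{30}\right) \left(-2\right)}{1938} = \left(- \frac{1}{1938}\right) \frac{7}{15} = - \frac{7}{29070}$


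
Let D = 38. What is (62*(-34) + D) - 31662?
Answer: -33732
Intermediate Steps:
(62*(-34) + D) - 31662 = (62*(-34) + 38) - 31662 = (-2108 + 38) - 31662 = -2070 - 31662 = -33732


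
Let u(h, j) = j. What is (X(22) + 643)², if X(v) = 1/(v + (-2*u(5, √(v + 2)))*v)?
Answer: 1805983889257/4368100 - 2687738*√6/1092025 ≈ 4.1344e+5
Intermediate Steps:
X(v) = 1/(v - 2*v*√(2 + v)) (X(v) = 1/(v + (-2*√(v + 2))*v) = 1/(v + (-2*√(2 + v))*v) = 1/(v - 2*v*√(2 + v)))
(X(22) + 643)² = (-1/(22*(-1 + 2*√(2 + 22))) + 643)² = (-1*1/22/(-1 + 2*√24) + 643)² = (-1*1/22/(-1 + 2*(2*√6)) + 643)² = (-1*1/22/(-1 + 4*√6) + 643)² = (-1/(22*(-1 + 4*√6)) + 643)² = (643 - 1/(22*(-1 + 4*√6)))²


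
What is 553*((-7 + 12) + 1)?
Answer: 3318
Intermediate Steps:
553*((-7 + 12) + 1) = 553*(5 + 1) = 553*6 = 3318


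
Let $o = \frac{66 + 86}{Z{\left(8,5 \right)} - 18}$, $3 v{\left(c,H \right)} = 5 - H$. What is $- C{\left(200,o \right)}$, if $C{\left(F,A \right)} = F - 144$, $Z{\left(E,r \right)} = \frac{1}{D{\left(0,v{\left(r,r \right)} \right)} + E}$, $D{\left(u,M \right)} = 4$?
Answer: $-56$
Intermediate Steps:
$v{\left(c,H \right)} = \frac{5}{3} - \frac{H}{3}$ ($v{\left(c,H \right)} = \frac{5 - H}{3} = \frac{5}{3} - \frac{H}{3}$)
$Z{\left(E,r \right)} = \frac{1}{4 + E}$
$o = - \frac{1824}{215}$ ($o = \frac{66 + 86}{\frac{1}{4 + 8} - 18} = \frac{152}{\frac{1}{12} - 18} = \frac{152}{- \frac{215}{12}} = 152 \left(- \frac{12}{215}\right) = - \frac{1824}{215} \approx -8.4837$)
$C{\left(F,A \right)} = -144 + F$ ($C{\left(F,A \right)} = F - 144 = -144 + F$)
$- C{\left(200,o \right)} = - (-144 + 200) = \left(-1\right) 56 = -56$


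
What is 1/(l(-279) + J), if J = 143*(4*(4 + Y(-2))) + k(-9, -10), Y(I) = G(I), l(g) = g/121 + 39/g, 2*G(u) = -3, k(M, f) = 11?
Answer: 11253/16188053 ≈ 0.00069514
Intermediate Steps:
G(u) = -3/2 (G(u) = (½)*(-3) = -3/2)
l(g) = 39/g + g/121 (l(g) = g*(1/121) + 39/g = g/121 + 39/g = 39/g + g/121)
Y(I) = -3/2
J = 1441 (J = 143*(4*(4 - 3/2)) + 11 = 143*(4*(5/2)) + 11 = 143*10 + 11 = 1430 + 11 = 1441)
1/(l(-279) + J) = 1/((39/(-279) + (1/121)*(-279)) + 1441) = 1/((39*(-1/279) - 279/121) + 1441) = 1/((-13/93 - 279/121) + 1441) = 1/(-27520/11253 + 1441) = 1/(16188053/11253) = 11253/16188053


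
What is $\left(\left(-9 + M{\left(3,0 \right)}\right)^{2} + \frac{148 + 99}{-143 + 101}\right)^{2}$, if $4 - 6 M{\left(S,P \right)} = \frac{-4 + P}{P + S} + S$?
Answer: $\frac{23974496569}{5143824} \approx 4660.8$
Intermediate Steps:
$M{\left(S,P \right)} = \frac{2}{3} - \frac{S}{6} - \frac{-4 + P}{6 \left(P + S\right)}$ ($M{\left(S,P \right)} = \frac{2}{3} - \frac{\frac{-4 + P}{P + S} + S}{6} = \frac{2}{3} - \frac{S + \frac{-4 + P}{P + S}}{6} = \frac{2}{3} - \left(\frac{S}{6} + \frac{-4 + P}{6 \left(P + S\right)}\right) = \frac{2}{3} - \frac{S}{6} - \frac{-4 + P}{6 \left(P + S\right)}$)
$\left(\left(-9 + M{\left(3,0 \right)}\right)^{2} + \frac{148 + 99}{-143 + 101}\right)^{2} = \left(\left(-9 + \frac{4 - 3^{2} + 3 \cdot 0 + 4 \cdot 3 - 0 \cdot 3}{6 \left(0 + 3\right)}\right)^{2} + \frac{148 + 99}{-143 + 101}\right)^{2} = \left(\left(-9 + \frac{4 - 9 + 0 + 12 + 0}{6 \cdot 3}\right)^{2} + \frac{247}{-42}\right)^{2} = \left(\left(-9 + \frac{1}{6} \cdot \frac{1}{3} \left(4 - 9 + 0 + 12 + 0\right)\right)^{2} + 247 \left(- \frac{1}{42}\right)\right)^{2} = \left(\left(-9 + \frac{1}{6} \cdot \frac{1}{3} \cdot 7\right)^{2} - \frac{247}{42}\right)^{2} = \left(\left(-9 + \frac{7}{18}\right)^{2} - \frac{247}{42}\right)^{2} = \left(\left(- \frac{155}{18}\right)^{2} - \frac{247}{42}\right)^{2} = \left(\frac{24025}{324} - \frac{247}{42}\right)^{2} = \left(\frac{154837}{2268}\right)^{2} = \frac{23974496569}{5143824}$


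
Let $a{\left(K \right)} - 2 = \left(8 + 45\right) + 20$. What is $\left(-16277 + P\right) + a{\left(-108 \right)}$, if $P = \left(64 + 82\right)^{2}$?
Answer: $5114$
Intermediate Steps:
$a{\left(K \right)} = 75$ ($a{\left(K \right)} = 2 + \left(\left(8 + 45\right) + 20\right) = 2 + \left(53 + 20\right) = 2 + 73 = 75$)
$P = 21316$ ($P = 146^{2} = 21316$)
$\left(-16277 + P\right) + a{\left(-108 \right)} = \left(-16277 + 21316\right) + 75 = 5039 + 75 = 5114$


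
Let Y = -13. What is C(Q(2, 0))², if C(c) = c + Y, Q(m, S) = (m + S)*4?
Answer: 25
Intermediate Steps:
Q(m, S) = 4*S + 4*m (Q(m, S) = (S + m)*4 = 4*S + 4*m)
C(c) = -13 + c (C(c) = c - 13 = -13 + c)
C(Q(2, 0))² = (-13 + (4*0 + 4*2))² = (-13 + (0 + 8))² = (-13 + 8)² = (-5)² = 25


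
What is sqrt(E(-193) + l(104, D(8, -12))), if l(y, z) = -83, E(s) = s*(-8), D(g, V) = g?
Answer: sqrt(1461) ≈ 38.223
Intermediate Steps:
E(s) = -8*s
sqrt(E(-193) + l(104, D(8, -12))) = sqrt(-8*(-193) - 83) = sqrt(1544 - 83) = sqrt(1461)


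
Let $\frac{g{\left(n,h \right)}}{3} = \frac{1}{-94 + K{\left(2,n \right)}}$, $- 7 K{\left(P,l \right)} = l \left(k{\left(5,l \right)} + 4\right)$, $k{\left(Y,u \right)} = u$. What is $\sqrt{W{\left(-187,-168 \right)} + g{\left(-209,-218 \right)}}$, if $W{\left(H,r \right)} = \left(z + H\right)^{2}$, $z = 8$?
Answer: $\frac{\sqrt{6737549369534}}{14501} \approx 179.0$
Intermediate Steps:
$K{\left(P,l \right)} = - \frac{l \left(4 + l\right)}{7}$ ($K{\left(P,l \right)} = - \frac{l \left(l + 4\right)}{7} = - \frac{l \left(4 + l\right)}{7}$)
$W{\left(H,r \right)} = \left(8 + H\right)^{2}$
$g{\left(n,h \right)} = \frac{3}{-94 - \frac{n \left(4 + n\right)}{7}}$
$\sqrt{W{\left(-187,-168 \right)} + g{\left(-209,-218 \right)}} = \sqrt{\left(8 - 187\right)^{2} - \frac{21}{658 - 209 \left(4 - 209\right)}} = \sqrt{\left(-179\right)^{2} - \frac{21}{658 - -42845}} = \sqrt{32041 - \frac{21}{658 + 42845}} = \sqrt{32041 - \frac{21}{43503}} = \sqrt{32041 - \frac{7}{14501}} = \sqrt{\frac{464626534}{14501}} = \frac{\sqrt{6737549369534}}{14501}$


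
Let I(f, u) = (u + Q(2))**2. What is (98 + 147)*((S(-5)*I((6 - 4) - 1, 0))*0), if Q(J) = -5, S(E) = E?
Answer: 0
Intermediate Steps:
I(f, u) = (-5 + u)**2 (I(f, u) = (u - 5)**2 = (-5 + u)**2)
(98 + 147)*((S(-5)*I((6 - 4) - 1, 0))*0) = (98 + 147)*(-5*(-5 + 0)**2*0) = 245*(-5*(-5)**2*0) = 245*(-5*25*0) = 245*(-125*0) = 245*0 = 0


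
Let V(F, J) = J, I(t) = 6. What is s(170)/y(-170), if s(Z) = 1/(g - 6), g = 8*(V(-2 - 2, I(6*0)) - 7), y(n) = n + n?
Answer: 1/4760 ≈ 0.00021008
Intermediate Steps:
y(n) = 2*n
g = -8 (g = 8*(6 - 7) = 8*(-1) = -8)
s(Z) = -1/14 (s(Z) = 1/(-8 - 6) = 1/(-14) = -1/14)
s(170)/y(-170) = -1/(14*(2*(-170))) = -1/14/(-340) = -1/14*(-1/340) = 1/4760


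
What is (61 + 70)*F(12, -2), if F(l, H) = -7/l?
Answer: -917/12 ≈ -76.417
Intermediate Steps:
(61 + 70)*F(12, -2) = (61 + 70)*(-7/12) = 131*(-7*1/12) = 131*(-7/12) = -917/12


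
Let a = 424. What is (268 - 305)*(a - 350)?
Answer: -2738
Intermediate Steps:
(268 - 305)*(a - 350) = (268 - 305)*(424 - 350) = -37*74 = -2738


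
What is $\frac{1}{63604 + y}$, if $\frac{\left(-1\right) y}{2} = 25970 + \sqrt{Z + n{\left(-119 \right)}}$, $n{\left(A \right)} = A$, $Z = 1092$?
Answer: $\frac{2916}{34011251} + \frac{\sqrt{973}}{68022502} \approx 8.6195 \cdot 10^{-5}$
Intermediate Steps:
$y = -51940 - 2 \sqrt{973}$ ($y = - 2 \left(25970 + \sqrt{1092 - 119}\right) = - 2 \left(25970 + \sqrt{973}\right) = -51940 - 2 \sqrt{973} \approx -52002.0$)
$\frac{1}{63604 + y} = \frac{1}{63604 - \left(51940 + 2 \sqrt{973}\right)} = \frac{1}{11664 - 2 \sqrt{973}}$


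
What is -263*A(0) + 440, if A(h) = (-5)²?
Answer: -6135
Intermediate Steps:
A(h) = 25
-263*A(0) + 440 = -263*25 + 440 = -6575 + 440 = -6135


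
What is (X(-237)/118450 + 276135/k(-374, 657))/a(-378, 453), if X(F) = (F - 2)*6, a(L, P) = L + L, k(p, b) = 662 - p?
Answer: -5451117521/15461989200 ≈ -0.35255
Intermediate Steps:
a(L, P) = 2*L
X(F) = -12 + 6*F (X(F) = (-2 + F)*6 = -12 + 6*F)
(X(-237)/118450 + 276135/k(-374, 657))/a(-378, 453) = ((-12 + 6*(-237))/118450 + 276135/(662 - 1*(-374)))/((2*(-378))) = ((-12 - 1422)*(1/118450) + 276135/(662 + 374))/(-756) = (-1434*1/118450 + 276135/1036)*(-1/756) = (-717/59225 + 276135*(1/1036))*(-1/756) = (-717/59225 + 276135/1036)*(-1/756) = (16353352563/61357100)*(-1/756) = -5451117521/15461989200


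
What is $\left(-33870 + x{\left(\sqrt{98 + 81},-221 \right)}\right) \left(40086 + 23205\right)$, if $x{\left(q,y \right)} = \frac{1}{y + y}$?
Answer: $- \frac{55735324143}{26} \approx -2.1437 \cdot 10^{9}$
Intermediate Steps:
$x{\left(q,y \right)} = \frac{1}{2 y}$
$\left(-33870 + x{\left(\sqrt{98 + 81},-221 \right)}\right) \left(40086 + 23205\right) = \left(-33870 + \frac{1}{2 \left(-221\right)}\right) \left(40086 + 23205\right) = \left(-33870 + \frac{1}{2} \left(- \frac{1}{221}\right)\right) 63291 = \left(-33870 - \frac{1}{442}\right) 63291 = \left(- \frac{14970541}{442}\right) 63291 = - \frac{55735324143}{26}$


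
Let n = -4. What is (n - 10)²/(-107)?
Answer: -196/107 ≈ -1.8318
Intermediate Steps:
(n - 10)²/(-107) = (-4 - 10)²/(-107) = (-14)²*(-1/107) = 196*(-1/107) = -196/107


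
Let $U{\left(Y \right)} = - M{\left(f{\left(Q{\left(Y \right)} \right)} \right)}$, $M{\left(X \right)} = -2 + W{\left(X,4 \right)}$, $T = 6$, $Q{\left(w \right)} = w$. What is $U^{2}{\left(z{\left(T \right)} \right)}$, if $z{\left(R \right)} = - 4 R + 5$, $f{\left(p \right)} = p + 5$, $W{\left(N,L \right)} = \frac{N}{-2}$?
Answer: $25$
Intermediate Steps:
$W{\left(N,L \right)} = - \frac{N}{2}$ ($W{\left(N,L \right)} = N \left(- \frac{1}{2}\right) = - \frac{N}{2}$)
$f{\left(p \right)} = 5 + p$
$M{\left(X \right)} = -2 - \frac{X}{2}$
$z{\left(R \right)} = 5 - 4 R$
$U{\left(Y \right)} = \frac{9}{2} + \frac{Y}{2}$ ($U{\left(Y \right)} = - (-2 - \frac{5 + Y}{2}) = - (-2 - \left(\frac{5}{2} + \frac{Y}{2}\right)) = - (- \frac{9}{2} - \frac{Y}{2}) = \frac{9}{2} + \frac{Y}{2}$)
$U^{2}{\left(z{\left(T \right)} \right)} = \left(\frac{9}{2} + \frac{5 - 24}{2}\right)^{2} = \left(\frac{9}{2} + \frac{1}{2} \left(-19\right)\right)^{2} = \left(\frac{9}{2} - \frac{19}{2}\right)^{2} = \left(-5\right)^{2} = 25$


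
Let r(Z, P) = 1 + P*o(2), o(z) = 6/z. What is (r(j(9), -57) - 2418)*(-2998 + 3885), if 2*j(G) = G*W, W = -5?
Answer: -2295556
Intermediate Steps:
j(G) = -5*G/2 (j(G) = (G*(-5))/2 = (-5*G)/2 = -5*G/2)
r(Z, P) = 1 + 3*P (r(Z, P) = 1 + P*(6/2) = 1 + P*(6*(½)) = 1 + P*3 = 1 + 3*P)
(r(j(9), -57) - 2418)*(-2998 + 3885) = ((1 + 3*(-57)) - 2418)*(-2998 + 3885) = ((1 - 171) - 2418)*887 = (-170 - 2418)*887 = -2588*887 = -2295556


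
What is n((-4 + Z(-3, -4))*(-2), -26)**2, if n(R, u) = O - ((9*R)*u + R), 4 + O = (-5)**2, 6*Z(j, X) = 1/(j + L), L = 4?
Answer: 29398084/9 ≈ 3.2665e+6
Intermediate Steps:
Z(j, X) = 1/(6*(4 + j)) (Z(j, X) = 1/(6*(j + 4)) = 1/(6*(4 + j)))
O = 21 (O = -4 + (-5)**2 = -4 + 25 = 21)
n(R, u) = 21 - R - 9*R*u (n(R, u) = 21 - ((9*R)*u + R) = 21 - (9*R*u + R) = 21 - (R + 9*R*u) = 21 + (-R - 9*R*u) = 21 - R - 9*R*u)
n((-4 + Z(-3, -4))*(-2), -26)**2 = (21 - (-4 + 1/(6*(4 - 3)))*(-2) - 9*(-4 + 1/(6*(4 - 3)))*(-2)*(-26))**2 = (21 - (-4 + (1/6)/1)*(-2) - 9*(-4 + (1/6)/1)*(-2)*(-26))**2 = (21 - (-4 + (1/6)*1)*(-2) - 9*(-4 + (1/6)*1)*(-2)*(-26))**2 = (21 - (-4 + 1/6)*(-2) - 9*(-4 + 1/6)*(-2)*(-26))**2 = (21 - (-23)*(-2)/6 - 9*(-23/6*(-2))*(-26))**2 = (21 - 1*23/3 - 9*23/3*(-26))**2 = (21 - 23/3 + 1794)**2 = (5422/3)**2 = 29398084/9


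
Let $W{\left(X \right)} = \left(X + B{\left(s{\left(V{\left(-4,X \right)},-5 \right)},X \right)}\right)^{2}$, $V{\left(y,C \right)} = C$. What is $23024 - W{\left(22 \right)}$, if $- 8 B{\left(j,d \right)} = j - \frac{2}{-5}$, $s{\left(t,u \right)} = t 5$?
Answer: $\frac{573919}{25} \approx 22957.0$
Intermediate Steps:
$s{\left(t,u \right)} = 5 t$
$B{\left(j,d \right)} = - \frac{1}{20} - \frac{j}{8}$ ($B{\left(j,d \right)} = - \frac{j - \frac{2}{-5}}{8} = - \frac{j - - \frac{2}{5}}{8} = - \frac{j + \frac{2}{5}}{8} = - \frac{\frac{2}{5} + j}{8} = - \frac{1}{20} - \frac{j}{8}$)
$W{\left(X \right)} = \left(- \frac{1}{20} + \frac{3 X}{8}\right)^{2}$ ($W{\left(X \right)} = \left(X - \left(\frac{1}{20} + \frac{5 X}{8}\right)\right)^{2} = \left(- \frac{1}{20} + \frac{3 X}{8}\right)^{2}$)
$23024 - W{\left(22 \right)} = 23024 - \frac{\left(2 - 330\right)^{2}}{1600} = 23024 - \frac{\left(-328\right)^{2}}{1600} = 23024 - \frac{1}{1600} \cdot 107584 = 23024 - \frac{1681}{25} = \frac{573919}{25}$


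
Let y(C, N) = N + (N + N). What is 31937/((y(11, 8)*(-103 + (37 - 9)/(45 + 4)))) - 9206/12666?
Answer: -498335857/36326088 ≈ -13.718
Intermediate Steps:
y(C, N) = 3*N (y(C, N) = N + 2*N = 3*N)
31937/((y(11, 8)*(-103 + (37 - 9)/(45 + 4)))) - 9206/12666 = 31937/(((3*8)*(-103 + (37 - 9)/(45 + 4)))) - 9206/12666 = 31937/((24*(-103 + 28/49))) - 9206*1/12666 = 31937/((24*(-103 + 28*(1/49)))) - 4603/6333 = 31937/((24*(-103 + 4/7))) - 4603/6333 = 31937/((24*(-717/7))) - 4603/6333 = 31937/(-17208/7) - 4603/6333 = 31937*(-7/17208) - 4603/6333 = -223559/17208 - 4603/6333 = -498335857/36326088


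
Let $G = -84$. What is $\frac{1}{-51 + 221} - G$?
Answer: $\frac{14281}{170} \approx 84.006$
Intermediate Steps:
$\frac{1}{-51 + 221} - G = \frac{1}{-51 + 221} - -84 = \frac{1}{170} + 84 = \frac{14281}{170}$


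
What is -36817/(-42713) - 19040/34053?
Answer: 40043071/132227799 ≈ 0.30283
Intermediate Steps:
-36817/(-42713) - 19040/34053 = -36817*(-1/42713) - 19040*1/34053 = 3347/3883 - 19040/34053 = 40043071/132227799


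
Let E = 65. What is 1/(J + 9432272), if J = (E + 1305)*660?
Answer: 1/10336472 ≈ 9.6745e-8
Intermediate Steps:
J = 904200 (J = (65 + 1305)*660 = 1370*660 = 904200)
1/(J + 9432272) = 1/(904200 + 9432272) = 1/10336472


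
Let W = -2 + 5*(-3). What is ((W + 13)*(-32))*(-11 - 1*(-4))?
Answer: -896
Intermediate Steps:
W = -17 (W = -2 - 15 = -17)
((W + 13)*(-32))*(-11 - 1*(-4)) = ((-17 + 13)*(-32))*(-11 - 1*(-4)) = (-4*(-32))*(-11 + 4) = 128*(-7) = -896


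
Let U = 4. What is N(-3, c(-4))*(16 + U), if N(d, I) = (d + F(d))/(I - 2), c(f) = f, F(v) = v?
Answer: 20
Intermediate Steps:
N(d, I) = 2*d/(-2 + I) (N(d, I) = (d + d)/(I - 2) = (2*d)/(-2 + I) = 2*d/(-2 + I))
N(-3, c(-4))*(16 + U) = (2*(-3)/(-2 - 4))*(16 + 4) = (2*(-3)/(-6))*20 = (2*(-3)*(-1/6))*20 = 1*20 = 20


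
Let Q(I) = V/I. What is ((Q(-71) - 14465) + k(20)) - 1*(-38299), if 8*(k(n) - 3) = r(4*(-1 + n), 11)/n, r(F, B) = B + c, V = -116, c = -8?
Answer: 270807093/11360 ≈ 23839.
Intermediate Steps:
r(F, B) = -8 + B (r(F, B) = B - 8 = -8 + B)
Q(I) = -116/I
k(n) = 3 + 3/(8*n) (k(n) = 3 + ((-8 + 11)/n)/8 = 3 + (3/n)/8 = 3 + 3/(8*n))
((Q(-71) - 14465) + k(20)) - 1*(-38299) = ((-116/(-71) - 14465) + (3 + (3/8)/20)) - 1*(-38299) = ((-116*(-1/71) - 14465) + (3 + (3/8)*(1/20))) + 38299 = ((116/71 - 14465) + (3 + 3/160)) + 38299 = (-1026899/71 + 483/160) + 38299 = -164269547/11360 + 38299 = 270807093/11360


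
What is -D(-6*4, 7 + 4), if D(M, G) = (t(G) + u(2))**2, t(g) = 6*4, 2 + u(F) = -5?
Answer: -289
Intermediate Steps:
u(F) = -7 (u(F) = -2 - 5 = -7)
t(g) = 24
D(M, G) = 289 (D(M, G) = (24 - 7)**2 = 17**2 = 289)
-D(-6*4, 7 + 4) = -1*289 = -289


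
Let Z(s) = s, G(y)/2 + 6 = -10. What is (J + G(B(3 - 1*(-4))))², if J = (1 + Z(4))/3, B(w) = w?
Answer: 8281/9 ≈ 920.11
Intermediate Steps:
G(y) = -32 (G(y) = -12 + 2*(-10) = -12 - 20 = -32)
J = 5/3 (J = (1 + 4)/3 = 5*(⅓) = 5/3 ≈ 1.6667)
(J + G(B(3 - 1*(-4))))² = (5/3 - 32)² = (-91/3)² = 8281/9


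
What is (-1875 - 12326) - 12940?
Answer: -27141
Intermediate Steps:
(-1875 - 12326) - 12940 = -14201 - 12940 = -27141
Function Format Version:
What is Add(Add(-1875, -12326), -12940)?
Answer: -27141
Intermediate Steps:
Add(Add(-1875, -12326), -12940) = Add(-14201, -12940) = -27141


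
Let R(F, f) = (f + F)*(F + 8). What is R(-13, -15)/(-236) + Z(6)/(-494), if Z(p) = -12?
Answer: -8291/14573 ≈ -0.56893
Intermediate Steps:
R(F, f) = (8 + F)*(F + f) (R(F, f) = (F + f)*(8 + F) = (8 + F)*(F + f))
R(-13, -15)/(-236) + Z(6)/(-494) = ((-13)² + 8*(-13) + 8*(-15) - 13*(-15))/(-236) - 12/(-494) = (169 - 104 - 120 + 195)*(-1/236) - 12*(-1/494) = 140*(-1/236) + 6/247 = -35/59 + 6/247 = -8291/14573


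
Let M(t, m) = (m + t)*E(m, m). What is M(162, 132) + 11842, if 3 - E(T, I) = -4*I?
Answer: 167956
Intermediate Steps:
E(T, I) = 3 + 4*I (E(T, I) = 3 - (-4)*I = 3 + 4*I)
M(t, m) = (3 + 4*m)*(m + t) (M(t, m) = (m + t)*(3 + 4*m) = (3 + 4*m)*(m + t))
M(162, 132) + 11842 = (3 + 4*132)*(132 + 162) + 11842 = (3 + 528)*294 + 11842 = 531*294 + 11842 = 156114 + 11842 = 167956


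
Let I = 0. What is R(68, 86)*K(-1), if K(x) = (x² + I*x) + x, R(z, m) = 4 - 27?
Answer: 0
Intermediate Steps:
R(z, m) = -23
K(x) = x + x² (K(x) = (x² + 0*x) + x = (x² + 0) + x = x² + x = x + x²)
R(68, 86)*K(-1) = -(-23)*(1 - 1) = -(-23)*0 = -23*0 = 0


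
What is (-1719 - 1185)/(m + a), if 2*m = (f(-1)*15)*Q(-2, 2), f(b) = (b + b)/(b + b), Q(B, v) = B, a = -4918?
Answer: 2904/4933 ≈ 0.58869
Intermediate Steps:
f(b) = 1 (f(b) = (2*b)/((2*b)) = (2*b)*(1/(2*b)) = 1)
m = -15 (m = ((1*15)*(-2))/2 = (15*(-2))/2 = (½)*(-30) = -15)
(-1719 - 1185)/(m + a) = (-1719 - 1185)/(-15 - 4918) = -2904/(-4933) = -2904*(-1/4933) = 2904/4933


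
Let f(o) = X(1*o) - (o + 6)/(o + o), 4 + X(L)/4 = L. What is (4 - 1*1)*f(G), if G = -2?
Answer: -69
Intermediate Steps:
X(L) = -16 + 4*L
f(o) = -16 + 4*o - (6 + o)/(2*o) (f(o) = (-16 + 4*(1*o)) - (o + 6)/(o + o) = (-16 + 4*o) - (6 + o)/(2*o) = -16 + 4*o - (6 + o)/(2*o))
(4 - 1*1)*f(G) = (4 - 1*1)*(-33/2 - 3/(-2) + 4*(-2)) = (4 - 1)*(-33/2 - 3*(-½) - 8) = 3*(-33/2 + 3/2 - 8) = 3*(-23) = -69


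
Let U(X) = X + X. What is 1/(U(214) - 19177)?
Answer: -1/18749 ≈ -5.3336e-5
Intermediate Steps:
U(X) = 2*X
1/(U(214) - 19177) = 1/(2*214 - 19177) = 1/(428 - 19177) = 1/(-18749) = -1/18749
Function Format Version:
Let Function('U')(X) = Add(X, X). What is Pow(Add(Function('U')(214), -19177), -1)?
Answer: Rational(-1, 18749) ≈ -5.3336e-5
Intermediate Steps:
Function('U')(X) = Mul(2, X)
Pow(Add(Function('U')(214), -19177), -1) = Pow(Add(Mul(2, 214), -19177), -1) = Pow(Add(428, -19177), -1) = Pow(-18749, -1) = Rational(-1, 18749)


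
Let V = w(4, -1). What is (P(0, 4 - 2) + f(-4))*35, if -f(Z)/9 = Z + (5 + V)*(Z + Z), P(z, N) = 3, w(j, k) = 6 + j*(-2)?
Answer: 8925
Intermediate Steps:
w(j, k) = 6 - 2*j
V = -2 (V = 6 - 2*4 = 6 - 8 = -2)
f(Z) = -63*Z (f(Z) = -9*(Z + (5 - 2)*(Z + Z)) = -9*(Z + 3*(2*Z)) = -9*(Z + 6*Z) = -63*Z)
(P(0, 4 - 2) + f(-4))*35 = (3 - 63*(-4))*35 = (3 + 252)*35 = 255*35 = 8925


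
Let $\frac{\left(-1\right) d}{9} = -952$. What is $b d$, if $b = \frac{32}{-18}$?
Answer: $-15232$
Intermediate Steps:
$b = - \frac{16}{9}$ ($b = 32 \left(- \frac{1}{18}\right) = - \frac{16}{9} \approx -1.7778$)
$d = 8568$ ($d = \left(-9\right) \left(-952\right) = 8568$)
$b d = \left(- \frac{16}{9}\right) 8568 = -15232$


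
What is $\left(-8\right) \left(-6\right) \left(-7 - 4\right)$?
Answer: $-528$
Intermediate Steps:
$\left(-8\right) \left(-6\right) \left(-7 - 4\right) = 48 \left(-11\right) = -528$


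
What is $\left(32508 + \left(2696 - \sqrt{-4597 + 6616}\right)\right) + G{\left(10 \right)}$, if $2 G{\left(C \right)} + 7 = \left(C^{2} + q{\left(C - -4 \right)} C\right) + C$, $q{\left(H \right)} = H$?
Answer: $\frac{70651}{2} - \sqrt{2019} \approx 35281.0$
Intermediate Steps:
$G{\left(C \right)} = - \frac{7}{2} + \frac{C}{2} + \frac{C^{2}}{2} + \frac{C \left(4 + C\right)}{2}$ ($G{\left(C \right)} = - \frac{7}{2} + \frac{\left(C^{2} + \left(C - -4\right) C\right) + C}{2} = - \frac{7}{2} + \frac{\left(C^{2} + \left(C + 4\right) C\right) + C}{2} = - \frac{7}{2} + \frac{\left(C^{2} + \left(4 + C\right) C\right) + C}{2} = - \frac{7}{2} + \frac{\left(C^{2} + C \left(4 + C\right)\right) + C}{2} = - \frac{7}{2} + \frac{C + C^{2} + C \left(4 + C\right)}{2} = - \frac{7}{2} + \left(\frac{C}{2} + \frac{C^{2}}{2} + \frac{C \left(4 + C\right)}{2}\right) = - \frac{7}{2} + \frac{C}{2} + \frac{C^{2}}{2} + \frac{C \left(4 + C\right)}{2}$)
$\left(32508 + \left(2696 - \sqrt{-4597 + 6616}\right)\right) + G{\left(10 \right)} = \left(32508 + \left(2696 - \sqrt{-4597 + 6616}\right)\right) + \left(- \frac{7}{2} + 10^{2} + \frac{5}{2} \cdot 10\right) = \left(32508 + \left(2696 - \sqrt{2019}\right)\right) + \left(- \frac{7}{2} + 100 + 25\right) = \left(35204 - \sqrt{2019}\right) + \frac{243}{2} = \frac{70651}{2} - \sqrt{2019}$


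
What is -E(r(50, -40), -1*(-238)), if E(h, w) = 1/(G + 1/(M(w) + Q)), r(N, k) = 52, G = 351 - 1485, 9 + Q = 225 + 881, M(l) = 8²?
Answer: 1161/1316573 ≈ 0.00088183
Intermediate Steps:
M(l) = 64
Q = 1097 (Q = -9 + (225 + 881) = -9 + 1106 = 1097)
G = -1134
E(h, w) = -1161/1316573 (E(h, w) = 1/(-1134 + 1/(64 + 1097)) = 1/(-1134 + 1/1161) = 1/(-1316573/1161) = -1161/1316573)
-E(r(50, -40), -1*(-238)) = -1*(-1161/1316573) = 1161/1316573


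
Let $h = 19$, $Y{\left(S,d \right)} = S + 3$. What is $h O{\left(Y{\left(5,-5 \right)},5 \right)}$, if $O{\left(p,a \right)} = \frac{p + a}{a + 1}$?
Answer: $\frac{247}{6} \approx 41.167$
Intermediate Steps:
$Y{\left(S,d \right)} = 3 + S$
$O{\left(p,a \right)} = \frac{a + p}{1 + a}$
$h O{\left(Y{\left(5,-5 \right)},5 \right)} = 19 \frac{5 + \left(3 + 5\right)}{1 + 5} = 19 \frac{5 + 8}{6} = 19 \cdot \frac{1}{6} \cdot 13 = 19 \cdot \frac{13}{6} = \frac{247}{6}$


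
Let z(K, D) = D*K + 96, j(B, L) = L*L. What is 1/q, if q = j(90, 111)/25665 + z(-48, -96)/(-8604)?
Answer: -6133935/408841 ≈ -15.003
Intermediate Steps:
j(B, L) = L²
z(K, D) = 96 + D*K
q = -408841/6133935 (q = 111²/25665 + (96 - 96*(-48))/(-8604) = 12321*(1/25665) + (96 + 4608)*(-1/8604) = 4107/8555 + 4704*(-1/8604) = 4107/8555 - 392/717 = -408841/6133935 ≈ -0.066652)
1/q = 1/(-408841/6133935) = -6133935/408841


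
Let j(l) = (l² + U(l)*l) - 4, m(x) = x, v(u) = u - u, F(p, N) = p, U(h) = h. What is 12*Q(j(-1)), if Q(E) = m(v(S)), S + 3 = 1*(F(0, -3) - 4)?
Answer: 0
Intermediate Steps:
S = -7 (S = -3 + 1*(0 - 4) = -3 + 1*(-4) = -3 - 4 = -7)
v(u) = 0
j(l) = -4 + 2*l² (j(l) = (l² + l*l) - 4 = (l² + l²) - 4 = 2*l² - 4 = -4 + 2*l²)
Q(E) = 0
12*Q(j(-1)) = 12*0 = 0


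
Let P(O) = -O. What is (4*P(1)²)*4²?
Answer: 64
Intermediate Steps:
(4*P(1)²)*4² = (4*(-1*1)²)*4² = (4*(-1)²)*16 = (4*1)*16 = 4*16 = 64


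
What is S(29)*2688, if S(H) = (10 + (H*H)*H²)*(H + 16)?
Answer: 85553919360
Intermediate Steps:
S(H) = (10 + H⁴)*(16 + H) (S(H) = (10 + H²*H²)*(16 + H) = (10 + H⁴)*(16 + H))
S(29)*2688 = (160 + 29⁵ + 10*29 + 16*29⁴)*2688 = (160 + 20511149 + 290 + 16*707281)*2688 = (160 + 20511149 + 290 + 11316496)*2688 = 31828095*2688 = 85553919360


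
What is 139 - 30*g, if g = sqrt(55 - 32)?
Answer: 139 - 30*sqrt(23) ≈ -4.8749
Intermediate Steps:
g = sqrt(23) ≈ 4.7958
139 - 30*g = 139 - 30*sqrt(23)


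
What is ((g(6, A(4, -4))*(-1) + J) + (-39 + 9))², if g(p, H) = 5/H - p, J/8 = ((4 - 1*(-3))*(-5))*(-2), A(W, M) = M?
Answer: 4618201/16 ≈ 2.8864e+5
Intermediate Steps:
J = 560 (J = 8*(((4 - 1*(-3))*(-5))*(-2)) = 8*(((4 + 3)*(-5))*(-2)) = 8*((7*(-5))*(-2)) = 8*(-35*(-2)) = 8*70 = 560)
g(p, H) = -p + 5/H
((g(6, A(4, -4))*(-1) + J) + (-39 + 9))² = (((-1*6 + 5/(-4))*(-1) + 560) + (-39 + 9))² = (((-6 + 5*(-¼))*(-1) + 560) - 30)² = (((-6 - 5/4)*(-1) + 560) - 30)² = ((-29/4*(-1) + 560) - 30)² = ((29/4 + 560) - 30)² = (2269/4 - 30)² = (2149/4)² = 4618201/16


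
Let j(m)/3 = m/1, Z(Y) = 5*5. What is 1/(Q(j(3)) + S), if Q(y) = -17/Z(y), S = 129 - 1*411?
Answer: -25/7067 ≈ -0.0035376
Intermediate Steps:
Z(Y) = 25
S = -282 (S = 129 - 411 = -282)
j(m) = 3*m (j(m) = 3*(m/1) = 3*(m*1) = 3*m)
Q(y) = -17/25
1/(Q(j(3)) + S) = 1/(-17/25 - 282) = 1/(-7067/25) = -25/7067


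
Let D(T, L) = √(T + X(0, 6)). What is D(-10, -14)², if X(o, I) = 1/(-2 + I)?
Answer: -39/4 ≈ -9.7500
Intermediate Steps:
D(T, L) = √(¼ + T) (D(T, L) = √(T + 1/(-2 + 6)) = √(T + 1/4) = √(T + ¼) = √(¼ + T))
D(-10, -14)² = (√(1 + 4*(-10))/2)² = (√(1 - 40)/2)² = (√(-39)/2)² = ((I*√39)/2)² = (I*√39/2)² = -39/4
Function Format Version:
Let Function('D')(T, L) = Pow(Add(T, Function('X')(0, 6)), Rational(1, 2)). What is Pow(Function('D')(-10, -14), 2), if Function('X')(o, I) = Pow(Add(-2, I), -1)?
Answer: Rational(-39, 4) ≈ -9.7500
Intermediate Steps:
Function('D')(T, L) = Pow(Add(Rational(1, 4), T), Rational(1, 2)) (Function('D')(T, L) = Pow(Add(T, Pow(Add(-2, 6), -1)), Rational(1, 2)) = Pow(Add(T, Pow(4, -1)), Rational(1, 2)) = Pow(Add(T, Rational(1, 4)), Rational(1, 2)) = Pow(Add(Rational(1, 4), T), Rational(1, 2)))
Pow(Function('D')(-10, -14), 2) = Pow(Mul(Rational(1, 2), Pow(Add(1, Mul(4, -10)), Rational(1, 2))), 2) = Pow(Mul(Rational(1, 2), Pow(Add(1, -40), Rational(1, 2))), 2) = Pow(Mul(Rational(1, 2), Pow(-39, Rational(1, 2))), 2) = Pow(Mul(Rational(1, 2), Mul(I, Pow(39, Rational(1, 2)))), 2) = Pow(Mul(Rational(1, 2), I, Pow(39, Rational(1, 2))), 2) = Rational(-39, 4)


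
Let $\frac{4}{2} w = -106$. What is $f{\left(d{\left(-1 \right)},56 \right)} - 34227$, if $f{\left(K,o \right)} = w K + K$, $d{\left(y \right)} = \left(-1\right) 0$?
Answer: $-34227$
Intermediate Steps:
$w = -53$ ($w = \frac{1}{2} \left(-106\right) = -53$)
$d{\left(y \right)} = 0$
$f{\left(K,o \right)} = - 52 K$ ($f{\left(K,o \right)} = - 53 K + K = - 52 K$)
$f{\left(d{\left(-1 \right)},56 \right)} - 34227 = \left(-52\right) 0 - 34227 = 0 - 34227 = -34227$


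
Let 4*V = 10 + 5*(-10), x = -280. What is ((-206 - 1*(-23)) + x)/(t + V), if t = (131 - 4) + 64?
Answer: -463/181 ≈ -2.5580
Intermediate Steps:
t = 191 (t = 127 + 64 = 191)
V = -10 (V = (10 + 5*(-10))/4 = (10 - 50)/4 = (¼)*(-40) = -10)
((-206 - 1*(-23)) + x)/(t + V) = ((-206 - 1*(-23)) - 280)/(191 - 10) = ((-206 + 23) - 280)/181 = (-183 - 280)*(1/181) = -463*1/181 = -463/181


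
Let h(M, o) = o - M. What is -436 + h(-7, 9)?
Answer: -420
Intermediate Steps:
-436 + h(-7, 9) = -436 + (9 - 1*(-7)) = -436 + (9 + 7) = -436 + 16 = -420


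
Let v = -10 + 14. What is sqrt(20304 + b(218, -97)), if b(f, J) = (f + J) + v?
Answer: sqrt(20429) ≈ 142.93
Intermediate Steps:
v = 4
b(f, J) = 4 + J + f (b(f, J) = (f + J) + 4 = (J + f) + 4 = 4 + J + f)
sqrt(20304 + b(218, -97)) = sqrt(20304 + (4 - 97 + 218)) = sqrt(20304 + 125) = sqrt(20429)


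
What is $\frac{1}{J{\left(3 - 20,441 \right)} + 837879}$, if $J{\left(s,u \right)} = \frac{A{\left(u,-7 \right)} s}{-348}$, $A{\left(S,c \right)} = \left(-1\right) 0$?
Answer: $\frac{1}{837879} \approx 1.1935 \cdot 10^{-6}$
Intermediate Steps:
$A{\left(S,c \right)} = 0$
$J{\left(s,u \right)} = 0$ ($J{\left(s,u \right)} = \frac{0 s}{-348} = 0 \left(- \frac{1}{348}\right) = 0$)
$\frac{1}{J{\left(3 - 20,441 \right)} + 837879} = \frac{1}{0 + 837879} = \frac{1}{837879}$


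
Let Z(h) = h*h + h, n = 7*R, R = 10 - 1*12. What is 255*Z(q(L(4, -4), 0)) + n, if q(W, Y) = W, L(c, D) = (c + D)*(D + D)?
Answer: -14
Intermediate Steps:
L(c, D) = 2*D*(D + c) (L(c, D) = (D + c)*(2*D) = 2*D*(D + c))
R = -2 (R = 10 - 12 = -2)
n = -14 (n = 7*(-2) = -14)
Z(h) = h + h**2 (Z(h) = h**2 + h = h + h**2)
255*Z(q(L(4, -4), 0)) + n = 255*((2*(-4)*(-4 + 4))*(1 + 2*(-4)*(-4 + 4))) - 14 = 255*((2*(-4)*0)*(1 + 2*(-4)*0)) - 14 = 255*(0*(1 + 0)) - 14 = 255*(0*1) - 14 = 255*0 - 14 = 0 - 14 = -14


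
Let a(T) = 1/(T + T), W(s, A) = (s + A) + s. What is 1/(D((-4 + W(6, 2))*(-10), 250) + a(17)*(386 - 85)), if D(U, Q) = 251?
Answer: 34/8835 ≈ 0.0038483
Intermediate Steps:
W(s, A) = A + 2*s (W(s, A) = (A + s) + s = A + 2*s)
a(T) = 1/(2*T)
1/(D((-4 + W(6, 2))*(-10), 250) + a(17)*(386 - 85)) = 1/(251 + ((½)/17)*(386 - 85)) = 1/(251 + ((½)*(1/17))*301) = 1/(251 + (1/34)*301) = 1/(251 + 301/34) = 1/(8835/34) = 34/8835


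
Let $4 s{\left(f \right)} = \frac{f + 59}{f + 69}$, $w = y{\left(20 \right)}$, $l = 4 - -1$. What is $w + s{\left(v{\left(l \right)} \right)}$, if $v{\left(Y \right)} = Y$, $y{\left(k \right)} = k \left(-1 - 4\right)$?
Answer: $- \frac{3692}{37} \approx -99.784$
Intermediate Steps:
$l = 5$ ($l = 4 + 1 = 5$)
$y{\left(k \right)} = - 5 k$ ($y{\left(k \right)} = k \left(-5\right) = - 5 k$)
$w = -100$ ($w = \left(-5\right) 20 = -100$)
$s{\left(f \right)} = \frac{59 + f}{4 \left(69 + f\right)}$ ($s{\left(f \right)} = \frac{\left(f + 59\right) \frac{1}{f + 69}}{4} = \frac{\left(59 + f\right) \frac{1}{69 + f}}{4} = \frac{\frac{1}{69 + f} \left(59 + f\right)}{4} = \frac{59 + f}{4 \left(69 + f\right)}$)
$w + s{\left(v{\left(l \right)} \right)} = -100 + \frac{59 + 5}{4 \left(69 + 5\right)} = -100 + \frac{1}{4} \cdot \frac{1}{74} \cdot 64 = -100 + \frac{8}{37} = - \frac{3692}{37}$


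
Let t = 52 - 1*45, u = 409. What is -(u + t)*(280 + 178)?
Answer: -190528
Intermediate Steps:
t = 7 (t = 52 - 45 = 7)
-(u + t)*(280 + 178) = -(409 + 7)*(280 + 178) = -416*458 = -1*190528 = -190528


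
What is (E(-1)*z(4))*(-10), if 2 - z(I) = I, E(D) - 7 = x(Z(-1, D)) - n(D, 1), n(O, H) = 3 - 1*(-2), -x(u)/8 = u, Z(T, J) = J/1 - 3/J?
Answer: -280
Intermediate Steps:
Z(T, J) = J - 3/J (Z(T, J) = J*1 - 3/J = J - 3/J)
x(u) = -8*u
n(O, H) = 5 (n(O, H) = 3 + 2 = 5)
E(D) = 2 - 8*D + 24/D (E(D) = 7 + (-8*(D - 3/D) - 1*5) = 7 + ((-8*D + 24/D) - 5) = 7 + (-5 - 8*D + 24/D) = 2 - 8*D + 24/D)
z(I) = 2 - I
(E(-1)*z(4))*(-10) = ((2 - 8*(-1) + 24/(-1))*(2 - 1*4))*(-10) = ((2 + 8 + 24*(-1))*(2 - 4))*(-10) = ((2 + 8 - 24)*(-2))*(-10) = -14*(-2)*(-10) = 28*(-10) = -280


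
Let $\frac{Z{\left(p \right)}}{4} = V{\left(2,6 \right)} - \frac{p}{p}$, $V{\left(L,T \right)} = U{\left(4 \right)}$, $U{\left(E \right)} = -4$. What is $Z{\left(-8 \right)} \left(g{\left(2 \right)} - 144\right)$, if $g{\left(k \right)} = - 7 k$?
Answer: $3160$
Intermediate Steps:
$V{\left(L,T \right)} = -4$
$Z{\left(p \right)} = -20$ ($Z{\left(p \right)} = 4 \left(-4 - \frac{p}{p}\right) = 4 \left(-4 - 1\right) = 4 \left(-5\right) = -20$)
$Z{\left(-8 \right)} \left(g{\left(2 \right)} - 144\right) = - 20 \left(\left(-7\right) 2 - 144\right) = - 20 \left(-14 - 144\right) = \left(-20\right) \left(-158\right) = 3160$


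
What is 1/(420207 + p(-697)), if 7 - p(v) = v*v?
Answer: -1/65595 ≈ -1.5245e-5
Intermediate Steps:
p(v) = 7 - v² (p(v) = 7 - v*v = 7 - v²)
1/(420207 + p(-697)) = 1/(420207 + (7 - 1*(-697)²)) = 1/(420207 + (7 - 1*485809)) = 1/(420207 + (7 - 485809)) = 1/(420207 - 485802) = 1/(-65595) = -1/65595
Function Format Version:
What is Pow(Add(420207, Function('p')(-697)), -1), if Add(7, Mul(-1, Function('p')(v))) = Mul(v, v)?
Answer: Rational(-1, 65595) ≈ -1.5245e-5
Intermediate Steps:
Function('p')(v) = Add(7, Mul(-1, Pow(v, 2))) (Function('p')(v) = Add(7, Mul(-1, Mul(v, v))) = Add(7, Mul(-1, Pow(v, 2))))
Pow(Add(420207, Function('p')(-697)), -1) = Pow(Add(420207, Add(7, Mul(-1, Pow(-697, 2)))), -1) = Pow(Add(420207, Add(7, Mul(-1, 485809))), -1) = Pow(Add(420207, Add(7, -485809)), -1) = Pow(Add(420207, -485802), -1) = Pow(-65595, -1) = Rational(-1, 65595)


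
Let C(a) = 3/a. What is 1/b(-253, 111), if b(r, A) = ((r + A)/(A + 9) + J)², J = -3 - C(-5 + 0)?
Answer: 144/1849 ≈ 0.077880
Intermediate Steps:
J = -12/5 (J = -3 - 3/(-5 + 0) = -3 - 3/(-5) = -3 - 3*(-1)/5 = -3 - 1*(-⅗) = -3 + ⅗ = -12/5 ≈ -2.4000)
b(r, A) = (-12/5 + (A + r)/(9 + A))² (b(r, A) = ((r + A)/(A + 9) - 12/5)² = ((A + r)/(9 + A) - 12/5)² = (-12/5 + (A + r)/(9 + A))²)
1/b(-253, 111) = 1/((-108 - 7*111 + 5*(-253))²/(25*(9 + 111)²)) = 1/((1/25)*(-108 - 777 - 1265)²/120²) = 1/((1/25)*(1/14400)*(-2150)²) = 1/((1/25)*(1/14400)*4622500) = 1/(1849/144) = 144/1849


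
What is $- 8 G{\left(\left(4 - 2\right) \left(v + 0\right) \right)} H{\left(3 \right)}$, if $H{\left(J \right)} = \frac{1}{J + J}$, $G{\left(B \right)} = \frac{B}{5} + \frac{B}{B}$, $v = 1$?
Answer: $- \frac{28}{15} \approx -1.8667$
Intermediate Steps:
$G{\left(B \right)} = 1 + \frac{B}{5}$ ($G{\left(B \right)} = B \frac{1}{5} + 1 = \frac{B}{5} + 1 = 1 + \frac{B}{5}$)
$H{\left(J \right)} = \frac{1}{2 J}$
$- 8 G{\left(\left(4 - 2\right) \left(v + 0\right) \right)} H{\left(3 \right)} = - 8 \left(1 + \frac{\left(4 - 2\right) \left(1 + 0\right)}{5}\right) \frac{1}{2 \cdot 3} = - 8 \left(1 + \frac{2 \cdot 1}{5}\right) \frac{1}{2} \cdot \frac{1}{3} = - 8 \left(1 + \frac{1}{5} \cdot 2\right) \frac{1}{6} = - 8 \left(1 + \frac{2}{5}\right) \frac{1}{6} = \left(-8\right) \frac{7}{5} \cdot \frac{1}{6} = \left(- \frac{56}{5}\right) \frac{1}{6} = - \frac{28}{15}$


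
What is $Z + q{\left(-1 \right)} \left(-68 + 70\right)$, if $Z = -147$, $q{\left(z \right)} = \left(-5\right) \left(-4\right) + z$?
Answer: $-109$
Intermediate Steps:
$q{\left(z \right)} = 20 + z$
$Z + q{\left(-1 \right)} \left(-68 + 70\right) = -147 + \left(20 - 1\right) \left(-68 + 70\right) = -147 + 19 \cdot 2 = -147 + 38 = -109$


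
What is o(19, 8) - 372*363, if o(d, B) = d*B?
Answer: -134884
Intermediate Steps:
o(d, B) = B*d
o(19, 8) - 372*363 = 8*19 - 372*363 = 152 - 135036 = -134884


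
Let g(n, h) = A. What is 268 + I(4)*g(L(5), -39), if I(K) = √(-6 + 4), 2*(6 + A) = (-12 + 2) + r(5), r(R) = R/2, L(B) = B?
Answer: 268 - 39*I*√2/4 ≈ 268.0 - 13.789*I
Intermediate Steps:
r(R) = R/2 (r(R) = R*(½) = R/2)
A = -39/4 (A = -6 + ((-12 + 2) + (½)*5)/2 = -6 + (-10 + 5/2)/2 = -6 + (½)*(-15/2) = -6 - 15/4 = -39/4 ≈ -9.7500)
g(n, h) = -39/4
I(K) = I*√2 (I(K) = √(-2) = I*√2)
268 + I(4)*g(L(5), -39) = 268 + (I*√2)*(-39/4) = 268 - 39*I*√2/4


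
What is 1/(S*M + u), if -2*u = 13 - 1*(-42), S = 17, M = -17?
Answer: -2/633 ≈ -0.0031596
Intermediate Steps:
u = -55/2 (u = -(13 - 1*(-42))/2 = -(13 + 42)/2 = -½*55 = -55/2 ≈ -27.500)
1/(S*M + u) = 1/(17*(-17) - 55/2) = 1/(-289 - 55/2) = 1/(-633/2) = -2/633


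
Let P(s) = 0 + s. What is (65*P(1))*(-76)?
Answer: -4940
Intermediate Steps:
P(s) = s
(65*P(1))*(-76) = (65*1)*(-76) = 65*(-76) = -4940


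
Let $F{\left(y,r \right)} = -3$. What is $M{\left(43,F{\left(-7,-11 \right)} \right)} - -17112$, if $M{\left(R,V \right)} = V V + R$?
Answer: $17164$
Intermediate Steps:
$M{\left(R,V \right)} = R + V^{2}$ ($M{\left(R,V \right)} = V^{2} + R = R + V^{2}$)
$M{\left(43,F{\left(-7,-11 \right)} \right)} - -17112 = \left(43 + \left(-3\right)^{2}\right) - -17112 = \left(43 + 9\right) + 17112 = 52 + 17112 = 17164$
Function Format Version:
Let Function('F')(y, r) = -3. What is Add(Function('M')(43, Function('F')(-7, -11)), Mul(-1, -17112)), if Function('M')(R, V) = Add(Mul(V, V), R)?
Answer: 17164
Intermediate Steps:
Function('M')(R, V) = Add(R, Pow(V, 2)) (Function('M')(R, V) = Add(Pow(V, 2), R) = Add(R, Pow(V, 2)))
Add(Function('M')(43, Function('F')(-7, -11)), Mul(-1, -17112)) = Add(Add(43, Pow(-3, 2)), Mul(-1, -17112)) = Add(Add(43, 9), 17112) = Add(52, 17112) = 17164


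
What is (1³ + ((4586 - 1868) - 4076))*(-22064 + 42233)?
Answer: -27369333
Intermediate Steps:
(1³ + ((4586 - 1868) - 4076))*(-22064 + 42233) = (1 + (2718 - 4076))*20169 = (1 - 1358)*20169 = -1357*20169 = -27369333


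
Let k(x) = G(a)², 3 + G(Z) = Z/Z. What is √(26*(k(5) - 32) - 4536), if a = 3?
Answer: 4*I*√329 ≈ 72.553*I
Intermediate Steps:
G(Z) = -2 (G(Z) = -3 + Z/Z = -3 + 1 = -2)
k(x) = 4 (k(x) = (-2)² = 4)
√(26*(k(5) - 32) - 4536) = √(26*(4 - 32) - 4536) = √(26*(-28) - 4536) = √(-728 - 4536) = √(-5264) = 4*I*√329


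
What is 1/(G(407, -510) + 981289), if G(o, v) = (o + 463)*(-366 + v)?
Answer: 1/219169 ≈ 4.5627e-6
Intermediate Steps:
G(o, v) = (-366 + v)*(463 + o) (G(o, v) = (463 + o)*(-366 + v) = (-366 + v)*(463 + o))
1/(G(407, -510) + 981289) = 1/((-169458 - 366*407 + 463*(-510) + 407*(-510)) + 981289) = 1/((-169458 - 148962 - 236130 - 207570) + 981289) = 1/(-762120 + 981289) = 1/219169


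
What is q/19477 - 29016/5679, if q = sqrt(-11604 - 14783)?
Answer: -3224/631 + I*sqrt(26387)/19477 ≈ -5.1094 + 0.0083401*I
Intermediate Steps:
q = I*sqrt(26387) (q = sqrt(-26387) = I*sqrt(26387) ≈ 162.44*I)
q/19477 - 29016/5679 = (I*sqrt(26387))/19477 - 29016/5679 = (I*sqrt(26387))*(1/19477) - 29016*1/5679 = I*sqrt(26387)/19477 - 3224/631 = -3224/631 + I*sqrt(26387)/19477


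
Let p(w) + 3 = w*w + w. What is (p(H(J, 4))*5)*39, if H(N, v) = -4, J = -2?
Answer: 1755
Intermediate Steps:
p(w) = -3 + w + w² (p(w) = -3 + (w*w + w) = -3 + (w² + w) = -3 + (w + w²) = -3 + w + w²)
(p(H(J, 4))*5)*39 = ((-3 - 4 + (-4)²)*5)*39 = ((-3 - 4 + 16)*5)*39 = (9*5)*39 = 45*39 = 1755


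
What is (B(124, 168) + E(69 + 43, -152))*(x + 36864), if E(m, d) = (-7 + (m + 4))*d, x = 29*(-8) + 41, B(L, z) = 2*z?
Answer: -595276136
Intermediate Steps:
x = -191 (x = -232 + 41 = -191)
E(m, d) = d*(-3 + m) (E(m, d) = (-7 + (4 + m))*d = (-3 + m)*d = d*(-3 + m))
(B(124, 168) + E(69 + 43, -152))*(x + 36864) = (2*168 - 152*(-3 + (69 + 43)))*(-191 + 36864) = (336 - 152*(-3 + 112))*36673 = (336 - 152*109)*36673 = (336 - 16568)*36673 = -16232*36673 = -595276136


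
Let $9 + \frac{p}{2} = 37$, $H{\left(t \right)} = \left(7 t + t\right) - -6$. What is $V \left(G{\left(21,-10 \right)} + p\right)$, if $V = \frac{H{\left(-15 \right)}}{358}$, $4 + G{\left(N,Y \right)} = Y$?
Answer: $- \frac{2394}{179} \approx -13.374$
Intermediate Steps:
$H{\left(t \right)} = 6 + 8 t$ ($H{\left(t \right)} = 8 t + 6 = 6 + 8 t$)
$G{\left(N,Y \right)} = -4 + Y$
$p = 56$ ($p = -18 + 2 \cdot 37 = -18 + 74 = 56$)
$V = - \frac{57}{179}$ ($V = \frac{6 + 8 \left(-15\right)}{358} = \left(6 - 120\right) \frac{1}{358} = \left(-114\right) \frac{1}{358} = - \frac{57}{179} \approx -0.31844$)
$V \left(G{\left(21,-10 \right)} + p\right) = - \frac{57 \left(\left(-4 - 10\right) + 56\right)}{179} = - \frac{57 \left(-14 + 56\right)}{179} = \left(- \frac{57}{179}\right) 42 = - \frac{2394}{179}$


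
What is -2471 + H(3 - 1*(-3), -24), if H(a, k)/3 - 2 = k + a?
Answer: -2519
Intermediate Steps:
H(a, k) = 6 + 3*a + 3*k (H(a, k) = 6 + 3*(k + a) = 6 + 3*(a + k) = 6 + (3*a + 3*k) = 6 + 3*a + 3*k)
-2471 + H(3 - 1*(-3), -24) = -2471 + (6 + 3*(3 - 1*(-3)) + 3*(-24)) = -2471 + (6 + 3*(3 + 3) - 72) = -2471 + (6 + 3*6 - 72) = -2471 + (6 + 18 - 72) = -2471 - 48 = -2519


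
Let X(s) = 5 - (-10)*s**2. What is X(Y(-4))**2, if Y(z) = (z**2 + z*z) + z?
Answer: 61544025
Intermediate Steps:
Y(z) = z + 2*z**2 (Y(z) = (z**2 + z**2) + z = 2*z**2 + z = z + 2*z**2)
X(s) = 5 + 10*s**2
X(Y(-4))**2 = (5 + 10*(-4*(1 + 2*(-4)))**2)**2 = (5 + 10*(-4*(1 - 8))**2)**2 = (5 + 10*(-4*(-7))**2)**2 = (5 + 10*28**2)**2 = (5 + 10*784)**2 = (5 + 7840)**2 = 7845**2 = 61544025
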